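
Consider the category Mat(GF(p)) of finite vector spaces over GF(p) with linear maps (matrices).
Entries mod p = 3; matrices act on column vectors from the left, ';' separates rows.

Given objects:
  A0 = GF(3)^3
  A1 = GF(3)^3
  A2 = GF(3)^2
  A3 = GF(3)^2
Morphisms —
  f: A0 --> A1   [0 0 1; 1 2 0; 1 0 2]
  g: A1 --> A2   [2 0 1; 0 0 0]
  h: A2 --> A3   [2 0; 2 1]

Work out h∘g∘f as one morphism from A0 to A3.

  e0=⟨1,0,0⟩ f-->⟨0,1,1⟩ g-->⟨1,0⟩ h-->⟨2,2⟩
  e1=⟨0,1,0⟩ f-->⟨0,2,0⟩ g-->⟨0,0⟩ h-->⟨0,0⟩
  e2=⟨0,0,1⟩ f-->⟨1,0,2⟩ g-->⟨1,0⟩ h-->⟨2,2⟩
result: [2 0 2; 2 0 2]

Answer: [2 0 2; 2 0 2]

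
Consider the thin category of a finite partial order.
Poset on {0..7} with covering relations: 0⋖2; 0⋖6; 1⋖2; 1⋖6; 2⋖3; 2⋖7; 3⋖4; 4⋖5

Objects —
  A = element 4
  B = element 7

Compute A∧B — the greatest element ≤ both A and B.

Answer: A∧B = 2

Work:
Lower bounds of A=4 and B=7: {0,1,2}
  0 ⊑ 2
  1 ⊑ 2
  2 ⊑ 2
glb = 2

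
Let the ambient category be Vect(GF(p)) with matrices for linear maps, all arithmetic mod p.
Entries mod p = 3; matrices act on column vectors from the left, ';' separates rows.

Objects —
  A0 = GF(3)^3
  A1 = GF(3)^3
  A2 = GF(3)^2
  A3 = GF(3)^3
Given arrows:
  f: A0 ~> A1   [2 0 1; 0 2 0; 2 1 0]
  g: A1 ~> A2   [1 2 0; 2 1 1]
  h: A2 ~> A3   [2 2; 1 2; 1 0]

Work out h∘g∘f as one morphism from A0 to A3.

Answer: [1 2 0; 2 1 2; 2 1 1]

Trace:
  e0=⟨1,0,0⟩ f~>⟨2,0,2⟩ g~>⟨2,0⟩ h~>⟨1,2,2⟩
  e1=⟨0,1,0⟩ f~>⟨0,2,1⟩ g~>⟨1,0⟩ h~>⟨2,1,1⟩
  e2=⟨0,0,1⟩ f~>⟨1,0,0⟩ g~>⟨1,2⟩ h~>⟨0,2,1⟩
⟦path⟧: [1 2 0; 2 1 2; 2 1 1]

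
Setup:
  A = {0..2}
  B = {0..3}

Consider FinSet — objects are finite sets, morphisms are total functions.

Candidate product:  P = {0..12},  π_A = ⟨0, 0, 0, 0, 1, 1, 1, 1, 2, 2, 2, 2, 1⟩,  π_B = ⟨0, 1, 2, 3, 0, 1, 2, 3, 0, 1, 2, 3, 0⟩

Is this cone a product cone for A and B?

Answer: NOT A VALID PRODUCT — |P|=13 ≠ |A|·|B|=12

Work:
|A|·|B| = 3·4 = 12;  |P| = 13
  → cardinalities differ; no bijection possible.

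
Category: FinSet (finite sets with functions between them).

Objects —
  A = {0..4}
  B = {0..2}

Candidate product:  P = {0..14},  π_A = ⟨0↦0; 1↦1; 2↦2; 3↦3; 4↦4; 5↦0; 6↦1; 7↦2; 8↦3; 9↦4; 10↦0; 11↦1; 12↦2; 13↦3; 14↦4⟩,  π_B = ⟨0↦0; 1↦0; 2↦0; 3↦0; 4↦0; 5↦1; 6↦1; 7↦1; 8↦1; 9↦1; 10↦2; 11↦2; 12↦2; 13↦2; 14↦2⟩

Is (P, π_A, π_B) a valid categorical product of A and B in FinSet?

|A|·|B| = 5·3 = 15;  |P| = 15
Check the pairing map k ↦ (π_A(k), π_B(k)):
  0 ↦ (0,0)
  1 ↦ (1,0)
  2 ↦ (2,0)
  3 ↦ (3,0)
  4 ↦ (4,0)
  5 ↦ (0,1)
  6 ↦ (1,1)
  7 ↦ (2,1)
  8 ↦ (3,1)
  9 ↦ (4,1)
  10 ↦ (0,2)
  11 ↦ (1,2)
  12 ↦ (2,2)
  13 ↦ (3,2)
  14 ↦ (4,2)
distinct pairs in image: 15 / 15 needed
  → bijection onto A×B; projections well-typed.

Answer: VALID PRODUCT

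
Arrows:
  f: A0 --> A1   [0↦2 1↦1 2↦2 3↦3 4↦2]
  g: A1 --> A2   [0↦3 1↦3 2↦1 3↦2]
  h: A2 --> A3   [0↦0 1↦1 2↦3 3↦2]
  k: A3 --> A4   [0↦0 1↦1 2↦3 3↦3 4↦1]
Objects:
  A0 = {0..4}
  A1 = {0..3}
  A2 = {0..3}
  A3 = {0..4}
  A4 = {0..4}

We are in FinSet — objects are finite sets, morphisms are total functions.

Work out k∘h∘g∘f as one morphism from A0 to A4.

Answer: [0↦1 1↦3 2↦1 3↦3 4↦1]

Derivation:
  0 f-->2 g-->1 h-->1 k-->1
  1 f-->1 g-->3 h-->2 k-->3
  2 f-->2 g-->1 h-->1 k-->1
  3 f-->3 g-->2 h-->3 k-->3
  4 f-->2 g-->1 h-->1 k-->1
⟦path⟧: [0↦1 1↦3 2↦1 3↦3 4↦1]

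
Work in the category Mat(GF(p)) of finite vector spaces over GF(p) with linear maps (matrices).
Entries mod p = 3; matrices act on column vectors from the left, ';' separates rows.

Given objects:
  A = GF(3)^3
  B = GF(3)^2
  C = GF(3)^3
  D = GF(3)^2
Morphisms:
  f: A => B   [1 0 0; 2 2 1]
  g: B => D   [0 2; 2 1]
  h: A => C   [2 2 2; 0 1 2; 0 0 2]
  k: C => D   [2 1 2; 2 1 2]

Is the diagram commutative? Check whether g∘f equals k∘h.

1) trace f;g:
  e0=(1,0,0) f=>(1,2) g=>(1,1)
  e1=(0,1,0) f=>(0,2) g=>(1,2)
  e2=(0,0,1) f=>(0,1) g=>(2,1)
  ⟦path⟧₁ = [1 1 2; 1 2 1]
2) trace h;k:
  e0=(1,0,0) h=>(2,0,0) k=>(1,1)
  e1=(0,1,0) h=>(2,1,0) k=>(2,2)
  e2=(0,0,1) h=>(2,2,2) k=>(1,1)
  ⟦path⟧₂ = [1 2 1; 1 2 1]
Equal? NO — does not commute

Answer: DOES NOT COMMUTE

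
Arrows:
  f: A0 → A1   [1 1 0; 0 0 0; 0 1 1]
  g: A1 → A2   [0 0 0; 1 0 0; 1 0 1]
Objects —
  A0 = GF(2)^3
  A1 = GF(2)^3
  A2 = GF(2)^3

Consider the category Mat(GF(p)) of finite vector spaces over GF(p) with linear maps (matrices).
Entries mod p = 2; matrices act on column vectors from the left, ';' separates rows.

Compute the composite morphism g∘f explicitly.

  e0=⟨1,0,0⟩ f→⟨1,0,0⟩ g→⟨0,1,1⟩
  e1=⟨0,1,0⟩ f→⟨1,0,1⟩ g→⟨0,1,0⟩
  e2=⟨0,0,1⟩ f→⟨0,0,1⟩ g→⟨0,0,1⟩
result: [0 0 0; 1 1 0; 1 0 1]

Answer: [0 0 0; 1 1 0; 1 0 1]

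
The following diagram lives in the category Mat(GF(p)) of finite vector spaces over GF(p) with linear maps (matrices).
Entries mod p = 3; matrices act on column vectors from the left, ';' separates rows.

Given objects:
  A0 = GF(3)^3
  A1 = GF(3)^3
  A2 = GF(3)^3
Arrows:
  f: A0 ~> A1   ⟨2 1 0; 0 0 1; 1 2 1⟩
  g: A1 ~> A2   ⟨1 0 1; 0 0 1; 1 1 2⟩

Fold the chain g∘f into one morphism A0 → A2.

Answer: ⟨0 0 1; 1 2 1; 1 2 0⟩

Derivation:
  e0=⟨1,0,0⟩ f~>⟨2,0,1⟩ g~>⟨0,1,1⟩
  e1=⟨0,1,0⟩ f~>⟨1,0,2⟩ g~>⟨0,2,2⟩
  e2=⟨0,0,1⟩ f~>⟨0,1,1⟩ g~>⟨1,1,0⟩
composite: ⟨0 0 1; 1 2 1; 1 2 0⟩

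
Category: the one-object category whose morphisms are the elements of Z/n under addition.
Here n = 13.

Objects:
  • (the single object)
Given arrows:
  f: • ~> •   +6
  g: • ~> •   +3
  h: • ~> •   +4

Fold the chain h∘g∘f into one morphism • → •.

  0 +6≡6 +3≡9 +4≡0  (mod 13)
result: +0

Answer: +0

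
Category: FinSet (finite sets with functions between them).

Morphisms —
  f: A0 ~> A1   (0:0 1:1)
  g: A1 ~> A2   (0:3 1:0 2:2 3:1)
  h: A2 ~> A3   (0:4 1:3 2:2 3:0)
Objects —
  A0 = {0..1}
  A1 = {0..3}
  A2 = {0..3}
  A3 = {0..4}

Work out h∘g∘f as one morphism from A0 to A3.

Answer: (0:0 1:4)

Derivation:
  0 f~>0 g~>3 h~>0
  1 f~>1 g~>0 h~>4
⟦path⟧: (0:0 1:4)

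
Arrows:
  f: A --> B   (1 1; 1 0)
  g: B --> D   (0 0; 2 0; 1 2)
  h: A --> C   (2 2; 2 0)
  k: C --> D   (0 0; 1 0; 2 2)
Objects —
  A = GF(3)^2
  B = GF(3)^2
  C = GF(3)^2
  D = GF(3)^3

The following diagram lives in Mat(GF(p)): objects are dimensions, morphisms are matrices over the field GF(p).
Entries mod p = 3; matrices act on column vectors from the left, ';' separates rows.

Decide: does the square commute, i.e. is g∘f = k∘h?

Path 1 = f;g:
  e0=(1,0) f-->(1,1) g-->(0,2,0)
  e1=(0,1) f-->(1,0) g-->(0,2,1)
  composite₁ = (0 0; 2 2; 0 1)
Path 2 = h;k:
  e0=(1,0) h-->(2,2) k-->(0,2,2)
  e1=(0,1) h-->(2,0) k-->(0,2,1)
  composite₂ = (0 0; 2 2; 2 1)
Equal? distinct morphisms ✗

Answer: DOES NOT COMMUTE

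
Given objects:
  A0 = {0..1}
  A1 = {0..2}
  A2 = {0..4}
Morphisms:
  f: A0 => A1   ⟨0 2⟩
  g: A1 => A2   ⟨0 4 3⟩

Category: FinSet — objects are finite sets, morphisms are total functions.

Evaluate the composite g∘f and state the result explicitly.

  0 f=>0 g=>0
  1 f=>2 g=>3
⟦path⟧: ⟨0 3⟩

Answer: ⟨0 3⟩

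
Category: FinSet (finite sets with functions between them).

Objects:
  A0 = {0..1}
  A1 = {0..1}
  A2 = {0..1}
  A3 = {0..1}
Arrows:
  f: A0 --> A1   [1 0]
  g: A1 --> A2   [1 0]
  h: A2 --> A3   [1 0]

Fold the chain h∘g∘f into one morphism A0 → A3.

Answer: [1 0]

Work:
  0 f-->1 g-->0 h-->1
  1 f-->0 g-->1 h-->0
result: [1 0]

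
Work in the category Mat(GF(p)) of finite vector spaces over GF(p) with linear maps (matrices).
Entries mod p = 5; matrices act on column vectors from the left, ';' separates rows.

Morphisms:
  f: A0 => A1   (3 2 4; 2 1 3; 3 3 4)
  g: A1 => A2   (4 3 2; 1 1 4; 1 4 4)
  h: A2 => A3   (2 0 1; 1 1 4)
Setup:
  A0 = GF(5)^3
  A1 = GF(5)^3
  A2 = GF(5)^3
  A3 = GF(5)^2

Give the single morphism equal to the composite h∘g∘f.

  e0=[1,0,0] f=>[3,2,3] g=>[4,2,3] h=>[1,3]
  e1=[0,1,0] f=>[2,1,3] g=>[2,0,3] h=>[2,4]
  e2=[0,0,1] f=>[4,3,4] g=>[3,3,2] h=>[3,4]
⟦path⟧: (1 2 3; 3 4 4)

Answer: (1 2 3; 3 4 4)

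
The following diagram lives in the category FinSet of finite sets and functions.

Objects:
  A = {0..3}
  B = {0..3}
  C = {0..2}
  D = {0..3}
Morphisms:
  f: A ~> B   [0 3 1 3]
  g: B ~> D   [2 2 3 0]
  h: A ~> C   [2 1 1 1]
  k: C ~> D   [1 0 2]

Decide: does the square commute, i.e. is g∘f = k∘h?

Path 1 = f;g:
  0 f~>0 g~>2
  1 f~>3 g~>0
  2 f~>1 g~>2
  3 f~>3 g~>0
  composite₁ = [2 0 2 0]
Path 2 = h;k:
  0 h~>2 k~>2
  1 h~>1 k~>0
  2 h~>1 k~>0
  3 h~>1 k~>0
  composite₂ = [2 0 0 0]
Equal? NO — does not commute

Answer: DOES NOT COMMUTE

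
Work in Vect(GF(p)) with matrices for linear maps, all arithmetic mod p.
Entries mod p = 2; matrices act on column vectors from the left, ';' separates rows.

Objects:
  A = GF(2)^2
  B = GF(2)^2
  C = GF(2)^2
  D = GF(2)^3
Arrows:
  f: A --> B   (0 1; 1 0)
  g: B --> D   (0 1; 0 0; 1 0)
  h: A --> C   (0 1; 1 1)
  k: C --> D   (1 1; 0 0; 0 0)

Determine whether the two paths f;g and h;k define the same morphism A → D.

Along f;g (path 1):
  e0=(1,0) f-->(0,1) g-->(1,0,0)
  e1=(0,1) f-->(1,0) g-->(0,0,1)
  result₁ = (1 0; 0 0; 0 1)
Along h;k (path 2):
  e0=(1,0) h-->(0,1) k-->(1,0,0)
  e1=(0,1) h-->(1,1) k-->(0,0,0)
  result₂ = (1 0; 0 0; 0 0)
Equal? NO — does not commute

Answer: DOES NOT COMMUTE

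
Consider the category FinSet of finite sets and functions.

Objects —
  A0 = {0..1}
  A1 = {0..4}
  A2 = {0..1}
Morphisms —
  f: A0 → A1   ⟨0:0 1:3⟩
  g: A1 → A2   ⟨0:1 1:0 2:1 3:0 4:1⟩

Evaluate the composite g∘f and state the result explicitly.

  0 f→0 g→1
  1 f→3 g→0
result: ⟨0:1 1:0⟩

Answer: ⟨0:1 1:0⟩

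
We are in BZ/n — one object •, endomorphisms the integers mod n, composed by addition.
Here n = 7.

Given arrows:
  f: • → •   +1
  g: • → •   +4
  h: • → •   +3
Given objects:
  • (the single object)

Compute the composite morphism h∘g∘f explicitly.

Answer: +1

Trace:
  0 +1≡1 +4≡5 +3≡1  (mod 7)
composite: +1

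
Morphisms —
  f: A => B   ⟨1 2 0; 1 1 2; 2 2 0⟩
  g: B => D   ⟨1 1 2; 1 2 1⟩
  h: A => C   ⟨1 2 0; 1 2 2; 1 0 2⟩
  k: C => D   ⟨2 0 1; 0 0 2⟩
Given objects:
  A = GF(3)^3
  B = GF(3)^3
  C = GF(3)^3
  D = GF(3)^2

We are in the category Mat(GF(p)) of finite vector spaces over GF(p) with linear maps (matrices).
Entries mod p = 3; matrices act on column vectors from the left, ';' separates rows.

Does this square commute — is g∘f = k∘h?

Along f;g (path 1):
  e0=(1,0,0) f=>(1,1,2) g=>(0,2)
  e1=(0,1,0) f=>(2,1,2) g=>(1,0)
  e2=(0,0,1) f=>(0,2,0) g=>(2,1)
  ⟦path⟧₁ = ⟨0 1 2; 2 0 1⟩
Along h;k (path 2):
  e0=(1,0,0) h=>(1,1,1) k=>(0,2)
  e1=(0,1,0) h=>(2,2,0) k=>(1,0)
  e2=(0,0,1) h=>(0,2,2) k=>(2,1)
  ⟦path⟧₂ = ⟨0 1 2; 2 0 1⟩
Equal? equal; square commutes

Answer: COMMUTES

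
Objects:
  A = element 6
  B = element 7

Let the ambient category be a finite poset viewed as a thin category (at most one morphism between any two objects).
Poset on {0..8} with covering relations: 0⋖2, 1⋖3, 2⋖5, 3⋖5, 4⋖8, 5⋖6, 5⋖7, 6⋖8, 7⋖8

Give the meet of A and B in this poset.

Answer: A∧B = 5

Trace:
Lower bounds of A=6 and B=7: {0,1,2,3,5}
  0 ≤ 5
  1 ≤ 5
  2 ≤ 5
  3 ≤ 5
  5 ≤ 5
glb = 5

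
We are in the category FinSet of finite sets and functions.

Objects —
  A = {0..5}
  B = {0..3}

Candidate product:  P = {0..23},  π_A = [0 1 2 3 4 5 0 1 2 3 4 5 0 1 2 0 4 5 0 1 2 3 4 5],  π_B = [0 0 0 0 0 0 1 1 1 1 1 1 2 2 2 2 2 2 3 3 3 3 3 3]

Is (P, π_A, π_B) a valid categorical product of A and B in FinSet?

|A|·|B| = 6·4 = 24;  |P| = 24
Check the pairing map k ↦ (π_A(k), π_B(k)):
  0 : (0,0)
  1 : (1,0)
  2 : (2,0)
  3 : (3,0)
  4 : (4,0)
  5 : (5,0)
  6 : (0,1)
  7 : (1,1)
  8 : (2,1)
  9 : (3,1)
  10 : (4,1)
  11 : (5,1)
  12 : (0,2)
  13 : (1,2)
  14 : (2,2)
  15 : (0,2)  ✗ repeats pair of k=12
  16 : (4,2)
  17 : (5,2)
  18 : (0,3)
  19 : (1,3)
  20 : (2,3)
  21 : (3,3)
  22 : (4,3)
  23 : (5,3)
distinct pairs in image: 23 / 24 needed
  → (0,2) hit at k=12 and k=15

Answer: NOT A VALID PRODUCT — duplicate pair at indices 12,15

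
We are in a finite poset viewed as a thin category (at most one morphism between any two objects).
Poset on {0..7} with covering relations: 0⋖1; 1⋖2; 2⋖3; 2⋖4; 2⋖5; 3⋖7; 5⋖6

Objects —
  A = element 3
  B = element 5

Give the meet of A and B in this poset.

Lower bounds of A=3 and B=5: {0,1,2}
  0 ≤ 2
  1 ≤ 2
  2 ≤ 2
glb = 2

Answer: A∧B = 2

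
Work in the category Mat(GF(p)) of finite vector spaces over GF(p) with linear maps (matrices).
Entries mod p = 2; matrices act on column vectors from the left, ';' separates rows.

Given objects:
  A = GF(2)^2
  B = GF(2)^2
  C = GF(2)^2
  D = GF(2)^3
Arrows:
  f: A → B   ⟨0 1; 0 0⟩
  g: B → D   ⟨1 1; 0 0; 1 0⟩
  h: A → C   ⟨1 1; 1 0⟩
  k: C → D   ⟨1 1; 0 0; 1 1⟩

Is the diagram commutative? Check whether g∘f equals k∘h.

Path 1 = f;g:
  e0=⟨1,0⟩ f→⟨0,0⟩ g→⟨0,0,0⟩
  e1=⟨0,1⟩ f→⟨1,0⟩ g→⟨1,0,1⟩
  ⟦path⟧₁ = ⟨0 1; 0 0; 0 1⟩
Path 2 = h;k:
  e0=⟨1,0⟩ h→⟨1,1⟩ k→⟨0,0,0⟩
  e1=⟨0,1⟩ h→⟨1,0⟩ k→⟨1,0,1⟩
  ⟦path⟧₂ = ⟨0 1; 0 0; 0 1⟩
Equal? same morphism ✓

Answer: COMMUTES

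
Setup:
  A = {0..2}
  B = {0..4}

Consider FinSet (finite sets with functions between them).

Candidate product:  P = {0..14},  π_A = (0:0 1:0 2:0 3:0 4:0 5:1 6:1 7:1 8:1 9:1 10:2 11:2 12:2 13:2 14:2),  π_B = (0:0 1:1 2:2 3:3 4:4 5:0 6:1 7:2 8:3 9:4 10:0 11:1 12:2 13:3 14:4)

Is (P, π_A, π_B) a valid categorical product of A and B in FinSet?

Answer: VALID PRODUCT

Work:
|A|·|B| = 3·5 = 15;  |P| = 15
Check the pairing map k ↦ (π_A(k), π_B(k)):
  0 : (0,0)
  1 : (0,1)
  2 : (0,2)
  3 : (0,3)
  4 : (0,4)
  5 : (1,0)
  6 : (1,1)
  7 : (1,2)
  8 : (1,3)
  9 : (1,4)
  10 : (2,0)
  11 : (2,1)
  12 : (2,2)
  13 : (2,3)
  14 : (2,4)
distinct pairs in image: 15 / 15 needed
  → bijection onto A×B; projections well-typed.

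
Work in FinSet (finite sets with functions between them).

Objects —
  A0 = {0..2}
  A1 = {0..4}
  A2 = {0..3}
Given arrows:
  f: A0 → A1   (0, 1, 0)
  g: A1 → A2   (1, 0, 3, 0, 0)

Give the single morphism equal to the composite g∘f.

Answer: (1, 0, 1)

Derivation:
  0 f→0 g→1
  1 f→1 g→0
  2 f→0 g→1
result: (1, 0, 1)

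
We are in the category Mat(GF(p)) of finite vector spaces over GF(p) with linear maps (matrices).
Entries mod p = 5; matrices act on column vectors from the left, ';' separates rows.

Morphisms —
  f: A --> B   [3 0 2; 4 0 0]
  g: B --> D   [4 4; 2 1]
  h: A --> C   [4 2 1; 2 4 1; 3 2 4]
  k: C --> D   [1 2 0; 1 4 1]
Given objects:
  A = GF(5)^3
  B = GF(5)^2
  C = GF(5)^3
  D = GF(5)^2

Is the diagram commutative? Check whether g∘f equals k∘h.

Answer: COMMUTES

Work:
1) trace f;g:
  e0=⟨1,0,0⟩ f-->⟨3,4⟩ g-->⟨3,0⟩
  e1=⟨0,1,0⟩ f-->⟨0,0⟩ g-->⟨0,0⟩
  e2=⟨0,0,1⟩ f-->⟨2,0⟩ g-->⟨3,4⟩
  result₁ = [3 0 3; 0 0 4]
2) trace h;k:
  e0=⟨1,0,0⟩ h-->⟨4,2,3⟩ k-->⟨3,0⟩
  e1=⟨0,1,0⟩ h-->⟨2,4,2⟩ k-->⟨0,0⟩
  e2=⟨0,0,1⟩ h-->⟨1,1,4⟩ k-->⟨3,4⟩
  result₂ = [3 0 3; 0 0 4]
Equal? same morphism ✓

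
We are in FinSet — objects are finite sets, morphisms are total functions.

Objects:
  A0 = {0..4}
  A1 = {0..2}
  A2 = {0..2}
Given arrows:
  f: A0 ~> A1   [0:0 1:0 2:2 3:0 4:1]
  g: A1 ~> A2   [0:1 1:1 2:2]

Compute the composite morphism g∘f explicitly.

Answer: [0:1 1:1 2:2 3:1 4:1]

Work:
  0 f~>0 g~>1
  1 f~>0 g~>1
  2 f~>2 g~>2
  3 f~>0 g~>1
  4 f~>1 g~>1
result: [0:1 1:1 2:2 3:1 4:1]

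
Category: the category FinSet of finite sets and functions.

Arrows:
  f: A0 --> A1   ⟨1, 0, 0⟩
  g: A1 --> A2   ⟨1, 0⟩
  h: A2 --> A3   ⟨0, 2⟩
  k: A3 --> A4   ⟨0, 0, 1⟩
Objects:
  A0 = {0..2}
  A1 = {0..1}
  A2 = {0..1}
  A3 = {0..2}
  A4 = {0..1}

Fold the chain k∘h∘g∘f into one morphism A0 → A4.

Answer: ⟨0, 1, 1⟩

Trace:
  0 f-->1 g-->0 h-->0 k-->0
  1 f-->0 g-->1 h-->2 k-->1
  2 f-->0 g-->1 h-->2 k-->1
result: ⟨0, 1, 1⟩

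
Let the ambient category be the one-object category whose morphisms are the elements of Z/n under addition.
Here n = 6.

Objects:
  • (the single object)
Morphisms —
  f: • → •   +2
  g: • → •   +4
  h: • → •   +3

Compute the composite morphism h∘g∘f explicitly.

  0 +2≡2 +4≡0 +3≡3  (mod 6)
⟦path⟧: +3

Answer: +3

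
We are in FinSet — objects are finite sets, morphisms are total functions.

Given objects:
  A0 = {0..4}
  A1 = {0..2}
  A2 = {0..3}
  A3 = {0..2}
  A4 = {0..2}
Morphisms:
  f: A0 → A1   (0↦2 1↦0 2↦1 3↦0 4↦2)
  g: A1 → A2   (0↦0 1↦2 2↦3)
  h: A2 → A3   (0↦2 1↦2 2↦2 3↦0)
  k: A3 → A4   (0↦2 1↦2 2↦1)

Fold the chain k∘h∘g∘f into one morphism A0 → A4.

Answer: (0↦2 1↦1 2↦1 3↦1 4↦2)

Work:
  0 f→2 g→3 h→0 k→2
  1 f→0 g→0 h→2 k→1
  2 f→1 g→2 h→2 k→1
  3 f→0 g→0 h→2 k→1
  4 f→2 g→3 h→0 k→2
composite: (0↦2 1↦1 2↦1 3↦1 4↦2)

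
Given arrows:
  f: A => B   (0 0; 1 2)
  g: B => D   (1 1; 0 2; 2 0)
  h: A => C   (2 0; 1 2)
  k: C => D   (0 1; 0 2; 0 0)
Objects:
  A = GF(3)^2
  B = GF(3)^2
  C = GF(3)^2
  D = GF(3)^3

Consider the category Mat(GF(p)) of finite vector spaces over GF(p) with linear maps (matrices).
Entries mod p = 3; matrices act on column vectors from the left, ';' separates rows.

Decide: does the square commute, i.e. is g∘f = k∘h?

Answer: COMMUTES

Work:
Path 1 = f;g:
  e0=⟨1,0⟩ f=>⟨0,1⟩ g=>⟨1,2,0⟩
  e1=⟨0,1⟩ f=>⟨0,2⟩ g=>⟨2,1,0⟩
  composite₁ = (1 2; 2 1; 0 0)
Path 2 = h;k:
  e0=⟨1,0⟩ h=>⟨2,1⟩ k=>⟨1,2,0⟩
  e1=⟨0,1⟩ h=>⟨0,2⟩ k=>⟨2,1,0⟩
  composite₂ = (1 2; 2 1; 0 0)
Equal? same morphism ✓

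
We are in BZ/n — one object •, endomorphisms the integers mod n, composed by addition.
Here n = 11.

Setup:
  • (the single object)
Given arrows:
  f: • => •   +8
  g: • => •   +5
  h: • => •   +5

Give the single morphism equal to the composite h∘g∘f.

Answer: +7

Derivation:
  0 +8≡8 +5≡2 +5≡7  (mod 11)
result: +7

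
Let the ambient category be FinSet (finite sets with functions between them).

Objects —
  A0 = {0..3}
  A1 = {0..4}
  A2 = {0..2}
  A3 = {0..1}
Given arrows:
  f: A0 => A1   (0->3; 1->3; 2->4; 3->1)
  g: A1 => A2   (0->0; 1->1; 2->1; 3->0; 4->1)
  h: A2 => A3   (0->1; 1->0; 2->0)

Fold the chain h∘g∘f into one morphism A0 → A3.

Answer: (0->1; 1->1; 2->0; 3->0)

Derivation:
  0 f=>3 g=>0 h=>1
  1 f=>3 g=>0 h=>1
  2 f=>4 g=>1 h=>0
  3 f=>1 g=>1 h=>0
result: (0->1; 1->1; 2->0; 3->0)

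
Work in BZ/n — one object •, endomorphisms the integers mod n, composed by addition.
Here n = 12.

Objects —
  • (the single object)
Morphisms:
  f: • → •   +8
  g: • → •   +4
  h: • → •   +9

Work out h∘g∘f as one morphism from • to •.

  0 +8≡8 +4≡0 +9≡9  (mod 12)
result: +9

Answer: +9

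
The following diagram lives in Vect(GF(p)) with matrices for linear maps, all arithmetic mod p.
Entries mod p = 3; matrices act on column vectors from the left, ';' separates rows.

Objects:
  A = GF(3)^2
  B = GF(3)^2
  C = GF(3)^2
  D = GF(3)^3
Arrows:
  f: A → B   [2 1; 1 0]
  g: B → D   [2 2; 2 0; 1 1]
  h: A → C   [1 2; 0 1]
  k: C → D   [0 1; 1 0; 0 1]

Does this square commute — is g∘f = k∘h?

Path 1 = f;g:
  e0=[1,0] f→[2,1] g→[0,1,0]
  e1=[0,1] f→[1,0] g→[2,2,1]
  composite₁ = [0 2; 1 2; 0 1]
Path 2 = h;k:
  e0=[1,0] h→[1,0] k→[0,1,0]
  e1=[0,1] h→[2,1] k→[1,2,1]
  composite₂ = [0 1; 1 2; 0 1]
Equal? NO — does not commute

Answer: DOES NOT COMMUTE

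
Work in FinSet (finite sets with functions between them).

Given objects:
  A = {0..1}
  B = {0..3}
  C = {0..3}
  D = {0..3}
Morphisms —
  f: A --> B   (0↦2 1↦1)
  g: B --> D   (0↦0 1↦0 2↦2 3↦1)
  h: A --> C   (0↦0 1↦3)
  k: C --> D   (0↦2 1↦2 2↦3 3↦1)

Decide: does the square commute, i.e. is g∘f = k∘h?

Answer: DOES NOT COMMUTE

Derivation:
1) trace f;g:
  0 f-->2 g-->2
  1 f-->1 g-->0
  result₁ = (0↦2 1↦0)
2) trace h;k:
  0 h-->0 k-->2
  1 h-->3 k-->1
  result₂ = (0↦2 1↦1)
Equal? NO — does not commute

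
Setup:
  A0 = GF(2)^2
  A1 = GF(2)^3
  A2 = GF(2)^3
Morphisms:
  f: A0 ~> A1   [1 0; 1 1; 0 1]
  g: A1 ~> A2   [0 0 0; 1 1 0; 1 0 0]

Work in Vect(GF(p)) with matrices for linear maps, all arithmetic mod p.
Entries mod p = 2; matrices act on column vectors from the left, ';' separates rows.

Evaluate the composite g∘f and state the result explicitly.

Answer: [0 0; 0 1; 1 0]

Trace:
  e0=(1,0) f~>(1,1,0) g~>(0,0,1)
  e1=(0,1) f~>(0,1,1) g~>(0,1,0)
composite: [0 0; 0 1; 1 0]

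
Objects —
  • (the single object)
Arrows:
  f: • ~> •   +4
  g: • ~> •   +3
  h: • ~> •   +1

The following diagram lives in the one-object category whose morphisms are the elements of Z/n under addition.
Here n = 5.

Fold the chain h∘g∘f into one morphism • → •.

  0 +4≡4 +3≡2 +1≡3  (mod 5)
result: +3

Answer: +3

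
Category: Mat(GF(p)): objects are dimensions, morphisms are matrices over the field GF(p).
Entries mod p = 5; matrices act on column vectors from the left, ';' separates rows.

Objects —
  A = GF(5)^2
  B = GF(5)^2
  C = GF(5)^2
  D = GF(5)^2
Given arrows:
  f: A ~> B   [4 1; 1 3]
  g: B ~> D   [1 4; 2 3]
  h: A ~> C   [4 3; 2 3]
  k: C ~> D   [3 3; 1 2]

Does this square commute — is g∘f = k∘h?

Answer: DOES NOT COMMUTE

Work:
Path 1 = f;g:
  e0=(1,0) f~>(4,1) g~>(3,1)
  e1=(0,1) f~>(1,3) g~>(3,1)
  composite₁ = [3 3; 1 1]
Path 2 = h;k:
  e0=(1,0) h~>(4,2) k~>(3,3)
  e1=(0,1) h~>(3,3) k~>(3,4)
  composite₂ = [3 3; 3 4]
Equal? differ; not commutative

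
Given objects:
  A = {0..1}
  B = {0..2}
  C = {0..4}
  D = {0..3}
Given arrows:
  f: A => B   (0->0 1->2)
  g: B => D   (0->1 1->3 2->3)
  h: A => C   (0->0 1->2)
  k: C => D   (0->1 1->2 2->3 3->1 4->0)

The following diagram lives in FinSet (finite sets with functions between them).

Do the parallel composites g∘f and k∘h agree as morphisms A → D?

Answer: COMMUTES

Derivation:
Path 1 = f;g:
  0 f=>0 g=>1
  1 f=>2 g=>3
  composite₁ = (0->1 1->3)
Path 2 = h;k:
  0 h=>0 k=>1
  1 h=>2 k=>3
  composite₂ = (0->1 1->3)
Equal? equal; square commutes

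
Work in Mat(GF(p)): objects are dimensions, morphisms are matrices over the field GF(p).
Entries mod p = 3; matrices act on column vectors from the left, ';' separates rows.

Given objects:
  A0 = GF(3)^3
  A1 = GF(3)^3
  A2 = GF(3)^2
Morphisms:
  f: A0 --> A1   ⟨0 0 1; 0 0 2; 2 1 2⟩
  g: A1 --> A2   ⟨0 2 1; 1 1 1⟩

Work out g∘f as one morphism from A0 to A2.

  e0=(1,0,0) f-->(0,0,2) g-->(2,2)
  e1=(0,1,0) f-->(0,0,1) g-->(1,1)
  e2=(0,0,1) f-->(1,2,2) g-->(0,2)
result: ⟨2 1 0; 2 1 2⟩

Answer: ⟨2 1 0; 2 1 2⟩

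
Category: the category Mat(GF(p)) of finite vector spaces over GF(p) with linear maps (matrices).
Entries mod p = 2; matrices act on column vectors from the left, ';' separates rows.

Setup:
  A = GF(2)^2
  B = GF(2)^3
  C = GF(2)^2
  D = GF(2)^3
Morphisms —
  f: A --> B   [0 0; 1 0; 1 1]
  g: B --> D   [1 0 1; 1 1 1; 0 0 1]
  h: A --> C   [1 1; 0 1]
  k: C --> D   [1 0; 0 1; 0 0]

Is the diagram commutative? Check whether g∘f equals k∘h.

Answer: DOES NOT COMMUTE

Trace:
Along f;g (path 1):
  e0=⟨1,0⟩ f-->⟨0,1,1⟩ g-->⟨1,0,1⟩
  e1=⟨0,1⟩ f-->⟨0,0,1⟩ g-->⟨1,1,1⟩
  result₁ = [1 1; 0 1; 1 1]
Along h;k (path 2):
  e0=⟨1,0⟩ h-->⟨1,0⟩ k-->⟨1,0,0⟩
  e1=⟨0,1⟩ h-->⟨1,1⟩ k-->⟨1,1,0⟩
  result₂ = [1 1; 0 1; 0 0]
Equal? differ; not commutative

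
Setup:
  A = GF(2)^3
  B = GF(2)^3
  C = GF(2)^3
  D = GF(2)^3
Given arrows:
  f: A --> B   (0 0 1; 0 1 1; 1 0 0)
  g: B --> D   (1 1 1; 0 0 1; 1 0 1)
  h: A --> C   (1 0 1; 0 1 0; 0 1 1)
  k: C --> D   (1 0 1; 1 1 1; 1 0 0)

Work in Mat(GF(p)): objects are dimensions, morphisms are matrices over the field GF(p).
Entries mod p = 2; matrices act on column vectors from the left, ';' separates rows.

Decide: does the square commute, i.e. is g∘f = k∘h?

Along f;g (path 1):
  e0=⟨1,0,0⟩ f-->⟨0,0,1⟩ g-->⟨1,1,1⟩
  e1=⟨0,1,0⟩ f-->⟨0,1,0⟩ g-->⟨1,0,0⟩
  e2=⟨0,0,1⟩ f-->⟨1,1,0⟩ g-->⟨0,0,1⟩
  result₁ = (1 1 0; 1 0 0; 1 0 1)
Along h;k (path 2):
  e0=⟨1,0,0⟩ h-->⟨1,0,0⟩ k-->⟨1,1,1⟩
  e1=⟨0,1,0⟩ h-->⟨0,1,1⟩ k-->⟨1,0,0⟩
  e2=⟨0,0,1⟩ h-->⟨1,0,1⟩ k-->⟨0,0,1⟩
  result₂ = (1 1 0; 1 0 0; 1 0 1)
Equal? YES — commutes

Answer: COMMUTES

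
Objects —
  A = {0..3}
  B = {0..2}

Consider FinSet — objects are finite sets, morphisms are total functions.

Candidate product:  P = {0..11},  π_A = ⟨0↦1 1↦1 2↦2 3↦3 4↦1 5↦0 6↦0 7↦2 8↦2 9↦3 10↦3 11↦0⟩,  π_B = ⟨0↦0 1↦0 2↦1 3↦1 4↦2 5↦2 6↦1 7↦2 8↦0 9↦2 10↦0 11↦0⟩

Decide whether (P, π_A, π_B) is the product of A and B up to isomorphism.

|A|·|B| = 4·3 = 12;  |P| = 12
Check the pairing map k ↦ (π_A(k), π_B(k)):
  0 ↦ (1,0)
  1 ↦ (1,0)  ✗ repeats pair of k=0
  2 ↦ (2,1)
  3 ↦ (3,1)
  4 ↦ (1,2)
  5 ↦ (0,2)
  6 ↦ (0,1)
  7 ↦ (2,2)
  8 ↦ (2,0)
  9 ↦ (3,2)
  10 ↦ (3,0)
  11 ↦ (0,0)
distinct pairs in image: 11 / 12 needed
  → (1,0) hit at k=0 and k=1

Answer: NOT A VALID PRODUCT — duplicate pair at indices 0,1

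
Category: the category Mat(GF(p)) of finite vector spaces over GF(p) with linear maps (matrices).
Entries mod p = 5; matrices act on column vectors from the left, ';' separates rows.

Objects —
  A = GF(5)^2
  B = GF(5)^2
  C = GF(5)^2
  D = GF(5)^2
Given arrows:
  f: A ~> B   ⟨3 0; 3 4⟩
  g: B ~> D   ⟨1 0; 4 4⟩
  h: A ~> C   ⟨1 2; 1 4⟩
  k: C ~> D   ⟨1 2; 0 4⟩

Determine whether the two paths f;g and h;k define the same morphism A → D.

Answer: COMMUTES

Derivation:
Along f;g (path 1):
  e0=[1,0] f~>[3,3] g~>[3,4]
  e1=[0,1] f~>[0,4] g~>[0,1]
  result₁ = ⟨3 0; 4 1⟩
Along h;k (path 2):
  e0=[1,0] h~>[1,1] k~>[3,4]
  e1=[0,1] h~>[2,4] k~>[0,1]
  result₂ = ⟨3 0; 4 1⟩
Equal? same morphism ✓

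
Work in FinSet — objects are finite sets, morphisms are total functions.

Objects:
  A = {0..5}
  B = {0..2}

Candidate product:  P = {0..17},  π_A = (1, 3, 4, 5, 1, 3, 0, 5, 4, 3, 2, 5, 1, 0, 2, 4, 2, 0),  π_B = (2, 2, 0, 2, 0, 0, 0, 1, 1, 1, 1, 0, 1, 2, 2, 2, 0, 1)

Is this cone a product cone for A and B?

Answer: VALID PRODUCT

Work:
|A|·|B| = 6·3 = 18;  |P| = 18
Check the pairing map k ↦ (π_A(k), π_B(k)):
  0 : (1,2)
  1 : (3,2)
  2 : (4,0)
  3 : (5,2)
  4 : (1,0)
  5 : (3,0)
  6 : (0,0)
  7 : (5,1)
  8 : (4,1)
  9 : (3,1)
  10 : (2,1)
  11 : (5,0)
  12 : (1,1)
  13 : (0,2)
  14 : (2,2)
  15 : (4,2)
  16 : (2,0)
  17 : (0,1)
distinct pairs in image: 18 / 18 needed
  → bijection onto A×B; projections well-typed.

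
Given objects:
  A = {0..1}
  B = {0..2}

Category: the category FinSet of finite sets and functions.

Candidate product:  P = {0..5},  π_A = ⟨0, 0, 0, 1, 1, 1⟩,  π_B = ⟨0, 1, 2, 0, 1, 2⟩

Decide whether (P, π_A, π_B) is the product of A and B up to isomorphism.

|A|·|B| = 2·3 = 6;  |P| = 6
Check the pairing map k ↦ (π_A(k), π_B(k)):
  0 ↦ (0,0)
  1 ↦ (0,1)
  2 ↦ (0,2)
  3 ↦ (1,0)
  4 ↦ (1,1)
  5 ↦ (1,2)
distinct pairs in image: 6 / 6 needed
  → bijection onto A×B; projections well-typed.

Answer: VALID PRODUCT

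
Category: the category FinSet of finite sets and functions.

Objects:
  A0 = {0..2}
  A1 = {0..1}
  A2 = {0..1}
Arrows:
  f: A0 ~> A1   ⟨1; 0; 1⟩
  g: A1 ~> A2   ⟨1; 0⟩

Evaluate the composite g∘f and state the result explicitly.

  0 f~>1 g~>0
  1 f~>0 g~>1
  2 f~>1 g~>0
⟦path⟧: ⟨0; 1; 0⟩

Answer: ⟨0; 1; 0⟩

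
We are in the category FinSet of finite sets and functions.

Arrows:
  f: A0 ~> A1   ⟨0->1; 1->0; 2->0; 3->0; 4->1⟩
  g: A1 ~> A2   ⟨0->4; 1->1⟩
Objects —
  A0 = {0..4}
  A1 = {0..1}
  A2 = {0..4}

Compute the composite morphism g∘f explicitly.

  0 f~>1 g~>1
  1 f~>0 g~>4
  2 f~>0 g~>4
  3 f~>0 g~>4
  4 f~>1 g~>1
⟦path⟧: ⟨0->1; 1->4; 2->4; 3->4; 4->1⟩

Answer: ⟨0->1; 1->4; 2->4; 3->4; 4->1⟩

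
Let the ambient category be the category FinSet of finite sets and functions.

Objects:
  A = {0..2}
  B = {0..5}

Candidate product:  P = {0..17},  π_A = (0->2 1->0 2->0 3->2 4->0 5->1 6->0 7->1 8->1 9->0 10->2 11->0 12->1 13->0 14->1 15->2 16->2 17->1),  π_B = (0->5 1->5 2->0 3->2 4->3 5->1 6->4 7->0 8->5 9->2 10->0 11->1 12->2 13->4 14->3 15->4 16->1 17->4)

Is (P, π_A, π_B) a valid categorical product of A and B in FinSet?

Answer: NOT A VALID PRODUCT — duplicate pair at indices 13,6

Trace:
|A|·|B| = 3·6 = 18;  |P| = 18
Check the pairing map k ↦ (π_A(k), π_B(k)):
  0 -> (2,5)
  1 -> (0,5)
  2 -> (0,0)
  3 -> (2,2)
  4 -> (0,3)
  5 -> (1,1)
  6 -> (0,4)
  7 -> (1,0)
  8 -> (1,5)
  9 -> (0,2)
  10 -> (2,0)
  11 -> (0,1)
  12 -> (1,2)
  13 -> (0,4)  ✗ repeats pair of k=6
  14 -> (1,3)
  15 -> (2,4)
  16 -> (2,1)
  17 -> (1,4)
distinct pairs in image: 17 / 18 needed
  → (0,4) hit at k=6 and k=13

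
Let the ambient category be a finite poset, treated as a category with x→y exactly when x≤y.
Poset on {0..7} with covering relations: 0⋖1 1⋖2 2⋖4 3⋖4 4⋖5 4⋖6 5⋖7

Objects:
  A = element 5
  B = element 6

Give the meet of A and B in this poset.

Answer: A∧B = 4

Trace:
Common predecessors of 5,6: {0,1,2,3,4}
  0 ⊑ 4
  1 ⊑ 4
  2 ⊑ 4
  3 ⊑ 4
  4 ⊑ 4
glb = 4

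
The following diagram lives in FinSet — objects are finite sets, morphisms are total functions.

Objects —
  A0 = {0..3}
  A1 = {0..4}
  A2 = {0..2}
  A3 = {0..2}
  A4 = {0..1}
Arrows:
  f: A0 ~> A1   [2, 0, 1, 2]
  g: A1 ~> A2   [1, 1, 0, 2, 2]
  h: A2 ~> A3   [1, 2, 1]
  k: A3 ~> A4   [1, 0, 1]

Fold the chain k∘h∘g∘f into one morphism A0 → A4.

Answer: [0, 1, 1, 0]

Derivation:
  0 f~>2 g~>0 h~>1 k~>0
  1 f~>0 g~>1 h~>2 k~>1
  2 f~>1 g~>1 h~>2 k~>1
  3 f~>2 g~>0 h~>1 k~>0
composite: [0, 1, 1, 0]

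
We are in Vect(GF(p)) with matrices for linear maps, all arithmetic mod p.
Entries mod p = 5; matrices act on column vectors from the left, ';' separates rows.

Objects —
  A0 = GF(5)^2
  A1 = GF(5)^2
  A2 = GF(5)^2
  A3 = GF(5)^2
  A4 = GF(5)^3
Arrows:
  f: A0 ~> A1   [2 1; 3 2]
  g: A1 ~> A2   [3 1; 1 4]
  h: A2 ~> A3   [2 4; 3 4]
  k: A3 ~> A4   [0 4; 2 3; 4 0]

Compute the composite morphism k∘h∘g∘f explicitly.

  e0=(1,0) f~>(2,3) g~>(4,4) h~>(4,3) k~>(2,2,1)
  e1=(0,1) f~>(1,2) g~>(0,4) h~>(1,1) k~>(4,0,4)
⟦path⟧: [2 4; 2 0; 1 4]

Answer: [2 4; 2 0; 1 4]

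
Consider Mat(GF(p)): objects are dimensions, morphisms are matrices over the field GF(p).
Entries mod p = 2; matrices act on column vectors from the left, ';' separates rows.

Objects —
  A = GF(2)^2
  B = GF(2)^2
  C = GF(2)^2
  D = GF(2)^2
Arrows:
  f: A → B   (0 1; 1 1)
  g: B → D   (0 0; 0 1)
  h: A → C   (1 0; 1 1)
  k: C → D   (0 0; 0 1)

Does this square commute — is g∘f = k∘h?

1) trace f;g:
  e0=(1,0) f→(0,1) g→(0,1)
  e1=(0,1) f→(1,1) g→(0,1)
  result₁ = (0 0; 1 1)
2) trace h;k:
  e0=(1,0) h→(1,1) k→(0,1)
  e1=(0,1) h→(0,1) k→(0,1)
  result₂ = (0 0; 1 1)
Equal? equal; square commutes

Answer: COMMUTES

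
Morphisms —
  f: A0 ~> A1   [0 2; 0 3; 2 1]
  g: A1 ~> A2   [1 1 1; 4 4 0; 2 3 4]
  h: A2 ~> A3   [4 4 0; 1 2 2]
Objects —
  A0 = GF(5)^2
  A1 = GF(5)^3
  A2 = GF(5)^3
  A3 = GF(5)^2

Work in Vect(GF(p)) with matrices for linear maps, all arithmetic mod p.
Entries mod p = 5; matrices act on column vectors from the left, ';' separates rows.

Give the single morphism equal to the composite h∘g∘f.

  e0=(1,0) f~>(0,0,2) g~>(2,0,3) h~>(3,3)
  e1=(0,1) f~>(2,3,1) g~>(1,0,2) h~>(4,0)
⟦path⟧: [3 4; 3 0]

Answer: [3 4; 3 0]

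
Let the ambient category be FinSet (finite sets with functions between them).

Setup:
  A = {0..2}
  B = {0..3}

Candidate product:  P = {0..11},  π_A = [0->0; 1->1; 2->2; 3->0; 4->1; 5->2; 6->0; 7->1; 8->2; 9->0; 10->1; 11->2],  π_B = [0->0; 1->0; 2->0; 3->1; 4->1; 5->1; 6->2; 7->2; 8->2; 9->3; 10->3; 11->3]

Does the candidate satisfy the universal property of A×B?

Answer: VALID PRODUCT

Work:
|A|·|B| = 3·4 = 12;  |P| = 12
Check the pairing map k ↦ (π_A(k), π_B(k)):
  0 -> (0,0)
  1 -> (1,0)
  2 -> (2,0)
  3 -> (0,1)
  4 -> (1,1)
  5 -> (2,1)
  6 -> (0,2)
  7 -> (1,2)
  8 -> (2,2)
  9 -> (0,3)
  10 -> (1,3)
  11 -> (2,3)
distinct pairs in image: 12 / 12 needed
  → bijection onto A×B; projections well-typed.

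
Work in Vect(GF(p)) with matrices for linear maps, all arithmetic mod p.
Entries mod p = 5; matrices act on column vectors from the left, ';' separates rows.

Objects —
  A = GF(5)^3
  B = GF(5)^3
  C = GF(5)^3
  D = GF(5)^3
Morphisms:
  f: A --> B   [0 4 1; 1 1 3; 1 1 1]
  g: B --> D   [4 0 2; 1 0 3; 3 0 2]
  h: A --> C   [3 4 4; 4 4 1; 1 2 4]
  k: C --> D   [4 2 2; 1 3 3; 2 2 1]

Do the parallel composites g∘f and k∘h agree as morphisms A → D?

Answer: DOES NOT COMMUTE

Work:
Along f;g (path 1):
  e0=(1,0,0) f-->(0,1,1) g-->(2,3,2)
  e1=(0,1,0) f-->(4,1,1) g-->(3,2,4)
  e2=(0,0,1) f-->(1,3,1) g-->(1,4,0)
  ⟦path⟧₁ = [2 3 1; 3 2 4; 2 4 0]
Along h;k (path 2):
  e0=(1,0,0) h-->(3,4,1) k-->(2,3,0)
  e1=(0,1,0) h-->(4,4,2) k-->(3,2,3)
  e2=(0,0,1) h-->(4,1,4) k-->(1,4,4)
  ⟦path⟧₂ = [2 3 1; 3 2 4; 0 3 4]
Equal? differ; not commutative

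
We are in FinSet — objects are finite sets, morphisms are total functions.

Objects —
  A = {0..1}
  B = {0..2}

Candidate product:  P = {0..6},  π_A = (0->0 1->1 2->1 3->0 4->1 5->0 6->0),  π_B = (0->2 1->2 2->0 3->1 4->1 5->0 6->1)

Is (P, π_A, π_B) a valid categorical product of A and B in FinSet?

|A|·|B| = 2·3 = 6;  |P| = 7
  → cardinalities differ; no bijection possible.

Answer: NOT A VALID PRODUCT — |P|=7 ≠ |A|·|B|=6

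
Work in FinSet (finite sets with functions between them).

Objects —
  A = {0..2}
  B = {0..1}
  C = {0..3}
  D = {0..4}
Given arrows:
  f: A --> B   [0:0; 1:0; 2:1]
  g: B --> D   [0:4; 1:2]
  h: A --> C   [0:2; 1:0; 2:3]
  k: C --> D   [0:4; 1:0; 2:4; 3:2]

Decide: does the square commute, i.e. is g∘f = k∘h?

Answer: COMMUTES

Trace:
Path 1 = f;g:
  0 f-->0 g-->4
  1 f-->0 g-->4
  2 f-->1 g-->2
  ⟦path⟧₁ = [0:4; 1:4; 2:2]
Path 2 = h;k:
  0 h-->2 k-->4
  1 h-->0 k-->4
  2 h-->3 k-->2
  ⟦path⟧₂ = [0:4; 1:4; 2:2]
Equal? equal; square commutes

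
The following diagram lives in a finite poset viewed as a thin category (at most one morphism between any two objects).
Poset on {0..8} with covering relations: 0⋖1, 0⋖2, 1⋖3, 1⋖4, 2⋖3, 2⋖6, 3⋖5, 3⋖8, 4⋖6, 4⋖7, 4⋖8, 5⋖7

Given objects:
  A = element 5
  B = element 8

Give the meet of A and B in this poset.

Lower bounds of A=5 and B=8: {0,1,2,3}
  0 <= 3
  1 <= 3
  2 <= 3
  3 <= 3
glb = 3

Answer: A∧B = 3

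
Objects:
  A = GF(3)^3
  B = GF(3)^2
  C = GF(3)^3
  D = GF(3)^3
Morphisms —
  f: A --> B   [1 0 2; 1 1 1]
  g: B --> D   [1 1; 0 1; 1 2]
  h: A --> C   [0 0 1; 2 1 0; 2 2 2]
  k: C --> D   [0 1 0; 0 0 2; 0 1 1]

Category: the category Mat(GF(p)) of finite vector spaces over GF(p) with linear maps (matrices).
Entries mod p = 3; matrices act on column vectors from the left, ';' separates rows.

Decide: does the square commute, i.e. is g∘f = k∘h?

1) trace f;g:
  e0=⟨1,0,0⟩ f-->⟨1,1⟩ g-->⟨2,1,0⟩
  e1=⟨0,1,0⟩ f-->⟨0,1⟩ g-->⟨1,1,2⟩
  e2=⟨0,0,1⟩ f-->⟨2,1⟩ g-->⟨0,1,1⟩
  ⟦path⟧₁ = [2 1 0; 1 1 1; 0 2 1]
2) trace h;k:
  e0=⟨1,0,0⟩ h-->⟨0,2,2⟩ k-->⟨2,1,1⟩
  e1=⟨0,1,0⟩ h-->⟨0,1,2⟩ k-->⟨1,1,0⟩
  e2=⟨0,0,1⟩ h-->⟨1,0,2⟩ k-->⟨0,1,2⟩
  ⟦path⟧₂ = [2 1 0; 1 1 1; 1 0 2]
Equal? differ; not commutative

Answer: DOES NOT COMMUTE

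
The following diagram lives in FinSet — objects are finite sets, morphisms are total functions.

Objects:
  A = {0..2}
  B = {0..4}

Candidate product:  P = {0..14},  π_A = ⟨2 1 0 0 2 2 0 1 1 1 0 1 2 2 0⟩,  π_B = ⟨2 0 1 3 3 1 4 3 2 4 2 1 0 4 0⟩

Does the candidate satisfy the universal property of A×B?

|A|·|B| = 3·5 = 15;  |P| = 15
Check the pairing map k ↦ (π_A(k), π_B(k)):
  0 : (2,2)
  1 : (1,0)
  2 : (0,1)
  3 : (0,3)
  4 : (2,3)
  5 : (2,1)
  6 : (0,4)
  7 : (1,3)
  8 : (1,2)
  9 : (1,4)
  10 : (0,2)
  11 : (1,1)
  12 : (2,0)
  13 : (2,4)
  14 : (0,0)
distinct pairs in image: 15 / 15 needed
  → bijection onto A×B; projections well-typed.

Answer: VALID PRODUCT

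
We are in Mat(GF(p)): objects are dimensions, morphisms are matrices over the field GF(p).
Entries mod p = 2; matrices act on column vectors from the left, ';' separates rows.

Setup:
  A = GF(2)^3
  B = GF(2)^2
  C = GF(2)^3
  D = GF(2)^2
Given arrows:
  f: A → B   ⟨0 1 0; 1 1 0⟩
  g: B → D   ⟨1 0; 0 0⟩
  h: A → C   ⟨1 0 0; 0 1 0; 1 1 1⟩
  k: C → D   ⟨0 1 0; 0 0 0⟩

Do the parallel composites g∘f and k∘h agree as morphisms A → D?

1) trace f;g:
  e0=(1,0,0) f→(0,1) g→(0,0)
  e1=(0,1,0) f→(1,1) g→(1,0)
  e2=(0,0,1) f→(0,0) g→(0,0)
  result₁ = ⟨0 1 0; 0 0 0⟩
2) trace h;k:
  e0=(1,0,0) h→(1,0,1) k→(0,0)
  e1=(0,1,0) h→(0,1,1) k→(1,0)
  e2=(0,0,1) h→(0,0,1) k→(0,0)
  result₂ = ⟨0 1 0; 0 0 0⟩
Equal? same morphism ✓

Answer: COMMUTES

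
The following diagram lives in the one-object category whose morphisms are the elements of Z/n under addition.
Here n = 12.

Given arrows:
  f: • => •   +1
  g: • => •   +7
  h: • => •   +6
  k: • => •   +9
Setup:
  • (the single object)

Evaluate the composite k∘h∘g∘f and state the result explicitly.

  0 +1≡1 +7≡8 +6≡2 +9≡11  (mod 12)
result: +11

Answer: +11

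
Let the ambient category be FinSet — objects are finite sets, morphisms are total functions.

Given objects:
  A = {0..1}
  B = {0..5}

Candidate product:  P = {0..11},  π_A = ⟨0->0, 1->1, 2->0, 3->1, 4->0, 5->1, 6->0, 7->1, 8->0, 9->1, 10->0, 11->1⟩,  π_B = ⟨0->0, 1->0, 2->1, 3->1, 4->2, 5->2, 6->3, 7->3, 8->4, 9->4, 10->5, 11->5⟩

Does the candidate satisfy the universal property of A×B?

|A|·|B| = 2·6 = 12;  |P| = 12
Check the pairing map k ↦ (π_A(k), π_B(k)):
  0 -> (0,0)
  1 -> (1,0)
  2 -> (0,1)
  3 -> (1,1)
  4 -> (0,2)
  5 -> (1,2)
  6 -> (0,3)
  7 -> (1,3)
  8 -> (0,4)
  9 -> (1,4)
  10 -> (0,5)
  11 -> (1,5)
distinct pairs in image: 12 / 12 needed
  → bijection onto A×B; projections well-typed.

Answer: VALID PRODUCT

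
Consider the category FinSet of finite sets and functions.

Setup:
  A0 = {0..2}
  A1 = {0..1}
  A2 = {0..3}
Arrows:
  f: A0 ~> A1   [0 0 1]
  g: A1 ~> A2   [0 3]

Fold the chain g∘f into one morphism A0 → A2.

Answer: [0 0 3]

Work:
  0 f~>0 g~>0
  1 f~>0 g~>0
  2 f~>1 g~>3
result: [0 0 3]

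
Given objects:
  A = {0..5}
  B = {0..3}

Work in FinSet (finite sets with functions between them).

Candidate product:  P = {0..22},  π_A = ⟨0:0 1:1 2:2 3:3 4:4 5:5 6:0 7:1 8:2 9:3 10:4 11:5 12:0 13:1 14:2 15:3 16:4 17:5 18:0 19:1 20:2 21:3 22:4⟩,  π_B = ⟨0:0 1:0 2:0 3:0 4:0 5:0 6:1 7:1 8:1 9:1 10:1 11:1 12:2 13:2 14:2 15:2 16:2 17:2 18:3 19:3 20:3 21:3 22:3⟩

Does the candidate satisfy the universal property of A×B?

|A|·|B| = 6·4 = 24;  |P| = 23
  → cardinalities differ; no bijection possible.

Answer: NOT A VALID PRODUCT — |P|=23 ≠ |A|·|B|=24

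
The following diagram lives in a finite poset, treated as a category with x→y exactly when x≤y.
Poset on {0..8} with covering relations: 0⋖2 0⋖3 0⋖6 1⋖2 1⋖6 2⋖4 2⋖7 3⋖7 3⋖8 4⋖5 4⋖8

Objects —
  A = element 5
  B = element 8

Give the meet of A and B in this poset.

Answer: A∧B = 4

Work:
Lower bounds of A=5 and B=8: {0,1,2,4}
  0 ⊑ 4
  1 ⊑ 4
  2 ⊑ 4
  4 ⊑ 4
glb = 4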